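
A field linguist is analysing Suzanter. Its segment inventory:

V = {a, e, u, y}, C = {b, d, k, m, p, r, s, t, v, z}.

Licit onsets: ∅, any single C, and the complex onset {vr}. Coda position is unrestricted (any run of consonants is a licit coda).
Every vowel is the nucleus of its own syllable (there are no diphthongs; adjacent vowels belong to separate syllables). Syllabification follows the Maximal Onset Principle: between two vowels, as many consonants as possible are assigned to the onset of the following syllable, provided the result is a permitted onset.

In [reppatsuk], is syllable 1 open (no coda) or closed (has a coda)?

Nuclei (vowels): e, a, u → 3 syllables.
σ1/σ2 boundary: /pp/ splits as /p/ + /p/ (/p/ is the longest suffix that is a licit onset).
σ2/σ3 boundary: /ts/ splits as /t/ + /s/ (/s/ is the longest suffix that is a licit onset).
So the parse is rep.pat.suk.
Syllable 1 is /rep/ with coda /p/, so it is closed.

closed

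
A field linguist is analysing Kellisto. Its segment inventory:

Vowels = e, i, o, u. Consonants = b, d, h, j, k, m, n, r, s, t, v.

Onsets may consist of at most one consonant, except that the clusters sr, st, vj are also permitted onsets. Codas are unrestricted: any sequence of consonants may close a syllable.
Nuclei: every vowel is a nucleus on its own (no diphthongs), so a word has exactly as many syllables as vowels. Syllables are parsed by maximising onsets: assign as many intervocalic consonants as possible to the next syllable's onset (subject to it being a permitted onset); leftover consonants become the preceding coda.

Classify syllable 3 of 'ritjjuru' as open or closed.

The vowels are i, u, u — 3 nuclei, so 3 syllables.
Between /i/ (V1) and /u/ (V2): /tjj/; trying suffixes from longest down, /j/ is the first permitted one, so coda /tj/ | onset /j/.
Between /u/ (V2) and /u/ (V3): /r/ → onset of the next syllable (single consonants are always licit onsets).
Putting it together: ritj.ju.ru.
Syllable 3 is /ru/; it ends in its nucleus with no coda, so it is open.

open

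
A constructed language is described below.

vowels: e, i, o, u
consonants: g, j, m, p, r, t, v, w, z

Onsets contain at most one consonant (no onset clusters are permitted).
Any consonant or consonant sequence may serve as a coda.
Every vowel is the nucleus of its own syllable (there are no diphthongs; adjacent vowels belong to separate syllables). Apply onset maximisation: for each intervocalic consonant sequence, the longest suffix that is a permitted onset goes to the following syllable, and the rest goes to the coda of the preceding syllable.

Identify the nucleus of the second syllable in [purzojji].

Vowels present: u, o, i; each is a nucleus, giving 3 syllables.
The second nucleus (vowel 2 from the left) is /o/.

o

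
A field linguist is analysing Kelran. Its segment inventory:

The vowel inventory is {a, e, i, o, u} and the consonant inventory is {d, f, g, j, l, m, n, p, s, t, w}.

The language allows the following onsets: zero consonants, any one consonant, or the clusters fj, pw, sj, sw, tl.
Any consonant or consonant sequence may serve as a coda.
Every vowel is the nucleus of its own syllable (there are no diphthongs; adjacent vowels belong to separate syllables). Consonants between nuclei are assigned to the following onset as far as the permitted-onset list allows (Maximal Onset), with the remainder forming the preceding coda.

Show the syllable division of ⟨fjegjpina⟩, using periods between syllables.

fjegj.pi.na

Vowels present: e, i, a; each is a nucleus, giving 3 syllables.
V1 /e/ – V2 /i/: /gjp/ splits as /gj/ + /p/ (/p/ is the longest suffix that is a licit onset).
V2 /i/ – V3 /a/: /n/ is a single consonant, so it becomes the next onset.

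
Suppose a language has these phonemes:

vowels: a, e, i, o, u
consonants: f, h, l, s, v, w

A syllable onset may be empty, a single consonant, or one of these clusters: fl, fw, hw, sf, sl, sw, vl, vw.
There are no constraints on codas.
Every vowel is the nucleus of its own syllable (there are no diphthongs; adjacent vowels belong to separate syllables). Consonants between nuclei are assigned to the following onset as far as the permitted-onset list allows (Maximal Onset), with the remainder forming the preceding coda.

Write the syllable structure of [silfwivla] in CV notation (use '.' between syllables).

CVC.CCV.CCV

Nuclei (vowels): i, i, a → 3 syllables.
/i…i/ gap (V1→V2): /lfw/ — longest licit onset from the right is /fw/, leaving /l/ as coda.
/i…a/ gap (V2→V3): cluster /vl/ — /vl/ is itself a permitted onset, so the whole cluster goes right; preceding coda = ∅.
So the parse is sil.fwi.vla.
Mapping each syllable to C/V: /sil/ → CVC, /fwi/ → CCV, /vla/ → CCV.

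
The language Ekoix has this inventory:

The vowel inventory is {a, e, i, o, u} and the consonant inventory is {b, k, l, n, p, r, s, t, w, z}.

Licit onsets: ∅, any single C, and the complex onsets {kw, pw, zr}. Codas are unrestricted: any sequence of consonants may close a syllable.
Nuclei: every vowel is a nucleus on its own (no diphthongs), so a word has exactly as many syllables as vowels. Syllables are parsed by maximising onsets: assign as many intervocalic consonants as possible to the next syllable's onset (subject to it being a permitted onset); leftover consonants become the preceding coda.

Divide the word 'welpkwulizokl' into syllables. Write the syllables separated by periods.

welp.kwu.li.zokl

The vowels are e, u, i, o — 4 nuclei, so 4 syllables.
σ1/σ2 boundary: /lpkw/ splits as /lp/ + /kw/ (/kw/ is the longest suffix that is a licit onset).
σ2/σ3 boundary: just /l/ — single C goes to the following onset.
σ3/σ4 boundary: /z/ → onset of the next syllable (single consonants are always licit onsets).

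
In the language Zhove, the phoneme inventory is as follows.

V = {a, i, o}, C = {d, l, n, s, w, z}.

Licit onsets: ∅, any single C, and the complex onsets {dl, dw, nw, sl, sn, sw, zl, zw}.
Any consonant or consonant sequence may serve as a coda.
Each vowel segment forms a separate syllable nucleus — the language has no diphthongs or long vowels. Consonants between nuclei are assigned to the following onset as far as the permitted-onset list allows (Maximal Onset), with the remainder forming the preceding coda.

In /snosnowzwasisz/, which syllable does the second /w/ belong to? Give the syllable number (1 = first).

Nuclei (vowels): o, o, a, i → 4 syllables.
/o…o/ gap (V1→V2): /sn/ — entire cluster is a permitted onset → onset /sn/, coda ∅.
/o…a/ gap (V2→V3): /wzw/; trying suffixes from longest down, /zw/ is the first permitted one, so coda /w/ | onset /zw/.
/a…i/ gap (V3→V4): /s/ → onset of the next syllable (single consonants are always licit onsets).
Result: sno.snow.zwa.sisz.
The second /w/ is in the onset of syllable 3 (/zwa/).

3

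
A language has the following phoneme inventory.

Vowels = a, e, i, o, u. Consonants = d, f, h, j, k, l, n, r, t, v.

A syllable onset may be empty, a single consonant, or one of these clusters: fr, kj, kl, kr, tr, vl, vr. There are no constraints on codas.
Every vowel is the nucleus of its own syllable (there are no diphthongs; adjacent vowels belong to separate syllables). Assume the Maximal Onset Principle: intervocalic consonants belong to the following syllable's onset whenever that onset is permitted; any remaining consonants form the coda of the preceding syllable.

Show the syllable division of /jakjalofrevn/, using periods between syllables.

ja.kja.lo.frevn

The vowels are a, a, o, e — 4 nuclei, so 4 syllables.
Between /a/ (V1) and /a/ (V2): /kj/ — entire cluster is a permitted onset → onset /kj/, coda ∅.
Between /a/ (V2) and /o/ (V3): /l/ → onset of the next syllable (single consonants are always licit onsets).
Between /o/ (V3) and /e/ (V4): /fr/ — entire cluster is a permitted onset → onset /fr/, coda ∅.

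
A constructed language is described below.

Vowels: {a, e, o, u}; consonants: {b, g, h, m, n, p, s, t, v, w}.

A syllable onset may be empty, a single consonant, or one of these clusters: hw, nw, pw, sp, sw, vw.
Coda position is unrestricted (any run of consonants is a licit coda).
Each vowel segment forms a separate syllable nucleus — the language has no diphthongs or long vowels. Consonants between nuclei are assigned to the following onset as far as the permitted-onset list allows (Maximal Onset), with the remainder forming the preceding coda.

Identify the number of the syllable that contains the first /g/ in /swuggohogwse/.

1

Vowels present: u, o, o, e; each is a nucleus, giving 4 syllables.
/u…o/ gap (V1→V2): /gg/ splits as /g/ + /g/ (/g/ is the longest suffix that is a licit onset).
/o…o/ gap (V2→V3): /h/ is a single consonant, so it becomes the next onset.
/o…e/ gap (V3→V4): /gws/ — longest licit onset from the right is /s/, leaving /gw/ as coda.
Syllabification: swug.go.hogw.se.
The first /g/ is in the coda of syllable 1 (/swug/).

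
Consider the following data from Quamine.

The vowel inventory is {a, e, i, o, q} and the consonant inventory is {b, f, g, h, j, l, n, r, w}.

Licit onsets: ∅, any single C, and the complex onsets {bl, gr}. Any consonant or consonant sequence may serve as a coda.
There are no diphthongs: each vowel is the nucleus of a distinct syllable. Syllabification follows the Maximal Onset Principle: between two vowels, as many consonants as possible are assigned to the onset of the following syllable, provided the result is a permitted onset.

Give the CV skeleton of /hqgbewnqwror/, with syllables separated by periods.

Vowels present: q, e, q, o; each is a nucleus, giving 4 syllables.
Between /q/ (V1) and /e/ (V2): /gb/; trying suffixes from longest down, /b/ is the first permitted one, so coda /g/ | onset /b/.
Between /e/ (V2) and /q/ (V3): /wn/ splits as /w/ + /n/ (/n/ is the longest suffix that is a licit onset).
Between /q/ (V3) and /o/ (V4): cluster /wr/ — the longest permitted-onset suffix is /r/; onset = /r/, preceding coda = /w/.
Syllabification: hqg.bew.nqw.ror.
Mapping each syllable to C/V: /hqg/ → CVC, /bew/ → CVC, /nqw/ → CVC, /ror/ → CVC.

CVC.CVC.CVC.CVC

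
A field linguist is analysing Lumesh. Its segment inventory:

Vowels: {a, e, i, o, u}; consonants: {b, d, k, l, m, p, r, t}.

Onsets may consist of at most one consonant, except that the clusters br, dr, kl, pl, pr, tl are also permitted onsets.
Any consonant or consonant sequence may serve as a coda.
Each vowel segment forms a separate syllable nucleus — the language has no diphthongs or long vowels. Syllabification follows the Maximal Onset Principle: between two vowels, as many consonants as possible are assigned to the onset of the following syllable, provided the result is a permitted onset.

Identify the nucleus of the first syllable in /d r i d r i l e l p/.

Nuclei (vowels): i, i, e → 3 syllables.
The first nucleus (vowel 1 from the left) is /i/.

i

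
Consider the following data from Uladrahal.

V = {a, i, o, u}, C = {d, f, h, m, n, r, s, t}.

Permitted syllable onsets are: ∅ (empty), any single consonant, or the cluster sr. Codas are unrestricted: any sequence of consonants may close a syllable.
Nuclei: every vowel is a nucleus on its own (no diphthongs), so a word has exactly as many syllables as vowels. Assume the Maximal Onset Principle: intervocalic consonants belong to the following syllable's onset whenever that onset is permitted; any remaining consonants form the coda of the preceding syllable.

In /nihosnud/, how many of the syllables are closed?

Vowels present: i, o, u; each is a nucleus, giving 3 syllables.
/i…o/ gap (V1→V2): /h/ → onset of the next syllable (single consonants are always licit onsets).
/o…u/ gap (V2→V3): /sn/ — longest licit onset from the right is /n/, leaving /s/ as coda.
Result: ni.hos.nud.
Classifying each syllable: /ni/ (open), /hos/ (closed), /nud/ (closed).
Closed syllables: 2.

2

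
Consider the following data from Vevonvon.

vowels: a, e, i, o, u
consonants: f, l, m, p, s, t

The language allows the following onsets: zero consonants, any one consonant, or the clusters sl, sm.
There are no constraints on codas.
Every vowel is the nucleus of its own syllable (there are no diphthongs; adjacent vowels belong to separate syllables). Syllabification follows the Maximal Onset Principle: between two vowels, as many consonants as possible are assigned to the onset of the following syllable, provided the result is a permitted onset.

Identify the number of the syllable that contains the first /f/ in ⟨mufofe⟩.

The vowels are u, o, e — 3 nuclei, so 3 syllables.
/u…o/ gap (V1→V2): just /f/ — single C goes to the following onset.
/o…e/ gap (V2→V3): just /f/ — single C goes to the following onset.
Result: mu.fo.fe.
The first /f/ is in the onset of syllable 2 (/fo/).

2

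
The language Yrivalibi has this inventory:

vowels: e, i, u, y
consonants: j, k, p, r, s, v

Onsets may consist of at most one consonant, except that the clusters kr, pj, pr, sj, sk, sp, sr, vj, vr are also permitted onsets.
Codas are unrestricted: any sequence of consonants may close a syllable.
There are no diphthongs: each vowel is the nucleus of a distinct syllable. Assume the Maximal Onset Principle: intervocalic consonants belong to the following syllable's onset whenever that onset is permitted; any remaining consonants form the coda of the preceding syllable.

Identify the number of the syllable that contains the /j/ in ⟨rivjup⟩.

The vowels are i, u — 2 nuclei, so 2 syllables.
V1 /i/ – V2 /u/: cluster /vj/ — /vj/ is itself a permitted onset, so the whole cluster goes right; preceding coda = ∅.
Syllabification: ri.vjup.
The /j/ is in the onset of syllable 2 (/vjup/).

2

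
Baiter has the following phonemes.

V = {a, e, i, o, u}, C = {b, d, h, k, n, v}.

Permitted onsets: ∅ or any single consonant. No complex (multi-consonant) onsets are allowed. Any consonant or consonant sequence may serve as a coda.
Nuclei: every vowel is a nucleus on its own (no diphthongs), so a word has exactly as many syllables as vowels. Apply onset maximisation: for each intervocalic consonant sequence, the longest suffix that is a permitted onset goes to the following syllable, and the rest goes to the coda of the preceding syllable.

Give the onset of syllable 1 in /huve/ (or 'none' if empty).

Nuclei (vowels): u, e → 2 syllables.
Between /u/ (V1) and /e/ (V2): /v/ is a single consonant, so it becomes the next onset.
So the parse is hu.ve.
Syllable 1 is /hu/: onset /h/, nucleus /u/, coda ∅.

h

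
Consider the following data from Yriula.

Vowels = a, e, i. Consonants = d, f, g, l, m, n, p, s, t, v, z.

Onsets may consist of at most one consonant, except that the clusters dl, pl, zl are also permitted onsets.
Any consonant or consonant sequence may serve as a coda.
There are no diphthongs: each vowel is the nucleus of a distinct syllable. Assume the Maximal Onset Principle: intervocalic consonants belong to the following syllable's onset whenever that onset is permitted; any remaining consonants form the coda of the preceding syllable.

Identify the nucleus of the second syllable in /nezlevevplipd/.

e

Nuclei (vowels): e, e, e, i → 4 syllables.
The second nucleus (vowel 2 from the left) is /e/.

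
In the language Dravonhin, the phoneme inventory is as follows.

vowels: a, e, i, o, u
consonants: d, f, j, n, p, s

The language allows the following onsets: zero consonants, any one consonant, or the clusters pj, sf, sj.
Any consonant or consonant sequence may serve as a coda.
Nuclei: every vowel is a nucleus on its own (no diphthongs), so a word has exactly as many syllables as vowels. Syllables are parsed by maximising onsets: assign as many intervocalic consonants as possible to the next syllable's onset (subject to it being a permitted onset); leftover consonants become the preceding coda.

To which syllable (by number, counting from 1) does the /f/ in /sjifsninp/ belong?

The vowels are i, i — 2 nuclei, so 2 syllables.
Between /i/ (V1) and /i/ (V2): cluster /fsn/ — the longest permitted-onset suffix is /n/; onset = /n/, preceding coda = /fs/.
Syllabification: sjifs.ninp.
The /f/ is in the coda of syllable 1 (/sjifs/).

1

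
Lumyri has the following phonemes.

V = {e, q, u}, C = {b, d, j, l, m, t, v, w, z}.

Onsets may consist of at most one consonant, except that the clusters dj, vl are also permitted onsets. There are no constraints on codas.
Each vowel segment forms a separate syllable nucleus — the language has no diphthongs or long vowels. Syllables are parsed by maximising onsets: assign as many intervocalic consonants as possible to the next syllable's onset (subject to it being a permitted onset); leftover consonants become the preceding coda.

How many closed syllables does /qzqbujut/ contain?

Nuclei (vowels): q, q, u, u → 4 syllables.
σ1/σ2 boundary: just /z/ — single C goes to the following onset.
σ2/σ3 boundary: just /b/ — single C goes to the following onset.
σ3/σ4 boundary: /j/ → onset of the next syllable (single consonants are always licit onsets).
So the parse is q.zq.bu.jut.
Classifying each syllable: /q/ (open), /zq/ (open), /bu/ (open), /jut/ (closed).
Closed syllables: 1.

1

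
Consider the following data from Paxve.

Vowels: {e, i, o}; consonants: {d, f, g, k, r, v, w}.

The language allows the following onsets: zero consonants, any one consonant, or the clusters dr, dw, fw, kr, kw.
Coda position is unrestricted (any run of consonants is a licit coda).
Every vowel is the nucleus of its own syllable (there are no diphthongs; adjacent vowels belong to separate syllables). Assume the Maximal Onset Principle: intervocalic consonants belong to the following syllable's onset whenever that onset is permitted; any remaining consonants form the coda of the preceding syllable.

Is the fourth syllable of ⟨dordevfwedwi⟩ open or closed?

open

The vowels are o, e, e, i — 4 nuclei, so 4 syllables.
V1 /o/ – V2 /e/: cluster /rd/ — the longest permitted-onset suffix is /d/; onset = /d/, preceding coda = /r/.
V2 /e/ – V3 /e/: /vfw/; trying suffixes from longest down, /fw/ is the first permitted one, so coda /v/ | onset /fw/.
V3 /e/ – V4 /i/: /dw/ is a licit onset in full, so it all attaches to the next syllable.
Syllabification: dor.dev.fwe.dwi.
Syllable 4 is /dwi/; it ends in its nucleus with no coda, so it is open.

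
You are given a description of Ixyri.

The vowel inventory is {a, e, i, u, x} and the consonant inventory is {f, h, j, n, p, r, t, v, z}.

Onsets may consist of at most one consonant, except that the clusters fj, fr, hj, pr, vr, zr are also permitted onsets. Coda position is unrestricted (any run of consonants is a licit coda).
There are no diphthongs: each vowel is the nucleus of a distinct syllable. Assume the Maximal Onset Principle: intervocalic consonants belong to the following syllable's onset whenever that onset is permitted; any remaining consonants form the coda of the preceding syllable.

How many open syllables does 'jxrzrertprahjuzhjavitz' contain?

2

Vowels present: x, e, a, u, a, i; each is a nucleus, giving 6 syllables.
V1 /x/ – V2 /e/: /rzr/; trying suffixes from longest down, /zr/ is the first permitted one, so coda /r/ | onset /zr/.
V2 /e/ – V3 /a/: /rtpr/ — longest licit onset from the right is /pr/, leaving /rt/ as coda.
V3 /a/ – V4 /u/: cluster /hj/ — /hj/ is itself a permitted onset, so the whole cluster goes right; preceding coda = ∅.
V4 /u/ – V5 /a/: /zhj/ — longest licit onset from the right is /hj/, leaving /z/ as coda.
V5 /a/ – V6 /i/: just /v/ — single C goes to the following onset.
Syllabification: jxr.zrert.pra.hjuz.hja.vitz.
Classifying each syllable: /jxr/ (closed), /zrert/ (closed), /pra/ (open), /hjuz/ (closed), /hja/ (open), /vitz/ (closed).
Open syllables: 2.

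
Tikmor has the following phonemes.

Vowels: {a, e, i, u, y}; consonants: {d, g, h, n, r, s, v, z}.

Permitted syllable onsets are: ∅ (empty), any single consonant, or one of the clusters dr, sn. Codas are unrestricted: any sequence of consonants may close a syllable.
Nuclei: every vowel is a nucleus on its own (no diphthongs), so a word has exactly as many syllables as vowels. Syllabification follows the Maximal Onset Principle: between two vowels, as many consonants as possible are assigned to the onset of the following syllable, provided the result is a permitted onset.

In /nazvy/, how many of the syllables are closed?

1

Nuclei (vowels): a, y → 2 syllables.
Between /a/ (V1) and /y/ (V2): /zv/ — longest licit onset from the right is /v/, leaving /z/ as coda.
Putting it together: naz.vy.
Classifying each syllable: /naz/ (closed), /vy/ (open).
Closed syllables: 1.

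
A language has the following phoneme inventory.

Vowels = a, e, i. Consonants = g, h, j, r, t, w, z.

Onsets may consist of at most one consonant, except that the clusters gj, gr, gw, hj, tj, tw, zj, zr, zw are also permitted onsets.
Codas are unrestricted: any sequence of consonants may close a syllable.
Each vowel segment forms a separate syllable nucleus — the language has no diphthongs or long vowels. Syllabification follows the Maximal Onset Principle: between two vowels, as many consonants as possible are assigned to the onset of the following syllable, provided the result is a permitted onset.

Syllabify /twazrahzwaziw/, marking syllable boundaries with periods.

twa.zrah.zwa.ziw

Nuclei (vowels): a, a, a, i → 4 syllables.
σ1/σ2 boundary: /zr/ — entire cluster is a permitted onset → onset /zr/, coda ∅.
σ2/σ3 boundary: /hzw/; trying suffixes from longest down, /zw/ is the first permitted one, so coda /h/ | onset /zw/.
σ3/σ4 boundary: /z/ → onset of the next syllable (single consonants are always licit onsets).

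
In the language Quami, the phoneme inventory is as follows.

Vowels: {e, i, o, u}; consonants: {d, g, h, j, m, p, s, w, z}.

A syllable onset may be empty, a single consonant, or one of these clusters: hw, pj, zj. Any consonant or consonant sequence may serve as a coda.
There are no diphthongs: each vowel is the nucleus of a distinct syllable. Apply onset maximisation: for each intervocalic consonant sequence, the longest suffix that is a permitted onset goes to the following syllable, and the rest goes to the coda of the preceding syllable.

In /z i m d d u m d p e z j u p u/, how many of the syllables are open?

The vowels are i, u, e, u, u — 5 nuclei, so 5 syllables.
σ1/σ2 boundary: /mdd/ — longest licit onset from the right is /d/, leaving /md/ as coda.
σ2/σ3 boundary: /mdp/ — longest licit onset from the right is /p/, leaving /md/ as coda.
σ3/σ4 boundary: /zj/ is a licit onset in full, so it all attaches to the next syllable.
σ4/σ5 boundary: just /p/ — single C goes to the following onset.
So the parse is zimd.dumd.pe.zju.pu.
Classifying each syllable: /zimd/ (closed), /dumd/ (closed), /pe/ (open), /zju/ (open), /pu/ (open).
Open syllables: 3.

3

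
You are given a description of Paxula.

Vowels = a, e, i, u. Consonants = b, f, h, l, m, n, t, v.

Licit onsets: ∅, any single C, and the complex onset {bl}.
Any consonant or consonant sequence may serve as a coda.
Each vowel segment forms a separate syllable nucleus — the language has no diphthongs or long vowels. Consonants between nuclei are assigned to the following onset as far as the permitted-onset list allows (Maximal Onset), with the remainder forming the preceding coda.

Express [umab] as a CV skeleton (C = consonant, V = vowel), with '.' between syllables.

V.CVC

Vowels present: u, a; each is a nucleus, giving 2 syllables.
Between /u/ (V1) and /a/ (V2): just /m/ — single C goes to the following onset.
Putting it together: u.mab.
Mapping each syllable to C/V: /u/ → V, /mab/ → CVC.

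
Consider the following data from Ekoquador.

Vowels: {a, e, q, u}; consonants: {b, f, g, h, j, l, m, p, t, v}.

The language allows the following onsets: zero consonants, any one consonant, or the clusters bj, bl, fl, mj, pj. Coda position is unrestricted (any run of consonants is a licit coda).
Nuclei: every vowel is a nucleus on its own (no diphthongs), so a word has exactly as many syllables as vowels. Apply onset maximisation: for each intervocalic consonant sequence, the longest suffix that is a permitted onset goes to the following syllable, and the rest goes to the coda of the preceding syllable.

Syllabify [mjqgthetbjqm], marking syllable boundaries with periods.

mjqgt.het.bjqm

Nuclei (vowels): q, e, q → 3 syllables.
σ1/σ2 boundary: /gth/ — longest licit onset from the right is /h/, leaving /gt/ as coda.
σ2/σ3 boundary: /tbj/ splits as /t/ + /bj/ (/bj/ is the longest suffix that is a licit onset).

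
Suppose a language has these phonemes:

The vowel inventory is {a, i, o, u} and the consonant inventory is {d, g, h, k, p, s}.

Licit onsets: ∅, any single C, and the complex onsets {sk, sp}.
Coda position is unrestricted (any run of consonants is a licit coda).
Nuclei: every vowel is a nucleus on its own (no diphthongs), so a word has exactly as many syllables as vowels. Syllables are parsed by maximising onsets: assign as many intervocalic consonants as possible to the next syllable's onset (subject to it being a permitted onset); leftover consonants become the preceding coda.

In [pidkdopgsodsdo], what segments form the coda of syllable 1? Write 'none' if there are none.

dk

Vowels present: i, o, o, o; each is a nucleus, giving 4 syllables.
σ1/σ2 boundary: /dkd/; trying suffixes from longest down, /d/ is the first permitted one, so coda /dk/ | onset /d/.
σ2/σ3 boundary: /pgs/; trying suffixes from longest down, /s/ is the first permitted one, so coda /pg/ | onset /s/.
σ3/σ4 boundary: /dsd/; trying suffixes from longest down, /d/ is the first permitted one, so coda /ds/ | onset /d/.
Syllabification: pidk.dopg.sods.do.
Syllable 1 is /pidk/: onset /p/, nucleus /i/, coda /dk/.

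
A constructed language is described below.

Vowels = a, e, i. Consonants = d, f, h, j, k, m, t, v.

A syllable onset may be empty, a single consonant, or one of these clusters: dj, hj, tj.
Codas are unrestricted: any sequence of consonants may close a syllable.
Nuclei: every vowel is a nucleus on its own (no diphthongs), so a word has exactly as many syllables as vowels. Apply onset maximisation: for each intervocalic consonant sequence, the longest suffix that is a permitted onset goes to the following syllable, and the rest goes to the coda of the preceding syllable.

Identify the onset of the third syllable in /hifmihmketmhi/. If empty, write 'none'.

Nuclei (vowels): i, i, e, i → 4 syllables.
Between /i/ (V1) and /i/ (V2): cluster /fm/ — the longest permitted-onset suffix is /m/; onset = /m/, preceding coda = /f/.
Between /i/ (V2) and /e/ (V3): cluster /hmk/ — the longest permitted-onset suffix is /k/; onset = /k/, preceding coda = /hm/.
Between /e/ (V3) and /i/ (V4): /tmh/; trying suffixes from longest down, /h/ is the first permitted one, so coda /tm/ | onset /h/.
So the parse is hif.mihm.ketm.hi.
Syllable 3 is /ketm/: onset /k/, nucleus /e/, coda /tm/.

k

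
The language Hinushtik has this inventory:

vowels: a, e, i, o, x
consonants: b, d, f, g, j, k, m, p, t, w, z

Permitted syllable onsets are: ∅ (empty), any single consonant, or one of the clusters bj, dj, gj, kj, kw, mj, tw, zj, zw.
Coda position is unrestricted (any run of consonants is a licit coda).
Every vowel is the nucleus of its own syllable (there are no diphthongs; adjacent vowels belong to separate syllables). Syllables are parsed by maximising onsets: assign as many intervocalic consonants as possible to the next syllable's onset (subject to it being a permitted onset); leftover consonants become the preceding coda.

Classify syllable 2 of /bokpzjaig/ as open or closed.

open

The vowels are o, a, i — 3 nuclei, so 3 syllables.
Between /o/ (V1) and /a/ (V2): /kpzj/; trying suffixes from longest down, /zj/ is the first permitted one, so coda /kp/ | onset /zj/.
Between /a/ (V2) and /i/ (V3): no consonants, so the boundary falls immediately after /a/.
So the parse is bokp.zja.ig.
Syllable 2 is /zja/; it ends in its nucleus with no coda, so it is open.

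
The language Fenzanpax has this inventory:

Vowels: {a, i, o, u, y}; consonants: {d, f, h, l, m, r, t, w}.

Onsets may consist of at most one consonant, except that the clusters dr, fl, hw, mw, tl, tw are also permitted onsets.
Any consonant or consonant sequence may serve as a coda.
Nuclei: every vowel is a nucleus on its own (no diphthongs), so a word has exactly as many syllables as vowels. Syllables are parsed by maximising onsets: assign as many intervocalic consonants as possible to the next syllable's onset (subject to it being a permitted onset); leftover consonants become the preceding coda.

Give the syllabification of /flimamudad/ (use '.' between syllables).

fli.ma.mu.dad

The vowels are i, a, u, a — 4 nuclei, so 4 syllables.
V1 /i/ – V2 /a/: /m/ is a single consonant, so it becomes the next onset.
V2 /a/ – V3 /u/: just /m/ — single C goes to the following onset.
V3 /u/ – V4 /a/: /d/ is a single consonant, so it becomes the next onset.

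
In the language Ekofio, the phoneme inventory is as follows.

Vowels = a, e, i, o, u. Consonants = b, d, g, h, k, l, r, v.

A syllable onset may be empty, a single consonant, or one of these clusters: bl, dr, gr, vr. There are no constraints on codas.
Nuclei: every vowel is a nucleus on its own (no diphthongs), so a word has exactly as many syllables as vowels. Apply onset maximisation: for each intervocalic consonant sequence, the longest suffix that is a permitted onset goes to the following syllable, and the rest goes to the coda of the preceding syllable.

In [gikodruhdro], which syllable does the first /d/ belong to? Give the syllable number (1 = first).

Vowels present: i, o, u, o; each is a nucleus, giving 4 syllables.
Between /i/ (V1) and /o/ (V2): /k/ is a single consonant, so it becomes the next onset.
Between /o/ (V2) and /u/ (V3): cluster /dr/ — /dr/ is itself a permitted onset, so the whole cluster goes right; preceding coda = ∅.
Between /u/ (V3) and /o/ (V4): /hdr/; trying suffixes from longest down, /dr/ is the first permitted one, so coda /h/ | onset /dr/.
So the parse is gi.ko.druh.dro.
The first /d/ is in the onset of syllable 3 (/druh/).

3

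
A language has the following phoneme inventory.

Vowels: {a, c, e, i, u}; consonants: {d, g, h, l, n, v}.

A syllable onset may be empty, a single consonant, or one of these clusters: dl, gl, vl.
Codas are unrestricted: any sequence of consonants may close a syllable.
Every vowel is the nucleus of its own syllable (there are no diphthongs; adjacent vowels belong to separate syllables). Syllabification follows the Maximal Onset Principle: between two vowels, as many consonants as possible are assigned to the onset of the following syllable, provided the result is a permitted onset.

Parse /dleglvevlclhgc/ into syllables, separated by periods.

The vowels are e, e, c, c — 4 nuclei, so 4 syllables.
V1 /e/ – V2 /e/: /glv/; trying suffixes from longest down, /v/ is the first permitted one, so coda /gl/ | onset /v/.
V2 /e/ – V3 /c/: /vl/ — entire cluster is a permitted onset → onset /vl/, coda ∅.
V3 /c/ – V4 /c/: cluster /lhg/ — the longest permitted-onset suffix is /g/; onset = /g/, preceding coda = /lh/.

dlegl.ve.vlclh.gc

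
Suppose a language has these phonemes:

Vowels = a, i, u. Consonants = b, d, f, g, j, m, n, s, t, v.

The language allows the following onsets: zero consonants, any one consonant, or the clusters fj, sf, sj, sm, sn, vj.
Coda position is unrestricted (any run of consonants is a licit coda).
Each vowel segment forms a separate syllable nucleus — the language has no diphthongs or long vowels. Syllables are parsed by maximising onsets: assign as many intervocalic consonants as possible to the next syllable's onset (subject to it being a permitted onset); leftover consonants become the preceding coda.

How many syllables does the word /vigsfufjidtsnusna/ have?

5

Nuclei (vowels): i, u, i, u, a → 5 syllables.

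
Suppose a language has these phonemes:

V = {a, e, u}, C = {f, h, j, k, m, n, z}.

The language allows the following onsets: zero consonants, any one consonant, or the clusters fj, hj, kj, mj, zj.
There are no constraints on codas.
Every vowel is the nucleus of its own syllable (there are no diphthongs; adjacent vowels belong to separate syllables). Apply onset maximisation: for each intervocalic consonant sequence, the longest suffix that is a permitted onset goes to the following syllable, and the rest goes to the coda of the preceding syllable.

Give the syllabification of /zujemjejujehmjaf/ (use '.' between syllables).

Nuclei (vowels): u, e, e, u, e, a → 6 syllables.
V1 /u/ – V2 /e/: /j/ is a single consonant, so it becomes the next onset.
V2 /e/ – V3 /e/: cluster /mj/ — /mj/ is itself a permitted onset, so the whole cluster goes right; preceding coda = ∅.
V3 /e/ – V4 /u/: /j/ is a single consonant, so it becomes the next onset.
V4 /u/ – V5 /e/: just /j/ — single C goes to the following onset.
V5 /e/ – V6 /a/: cluster /hmj/ — the longest permitted-onset suffix is /mj/; onset = /mj/, preceding coda = /h/.

zu.je.mje.ju.jeh.mjaf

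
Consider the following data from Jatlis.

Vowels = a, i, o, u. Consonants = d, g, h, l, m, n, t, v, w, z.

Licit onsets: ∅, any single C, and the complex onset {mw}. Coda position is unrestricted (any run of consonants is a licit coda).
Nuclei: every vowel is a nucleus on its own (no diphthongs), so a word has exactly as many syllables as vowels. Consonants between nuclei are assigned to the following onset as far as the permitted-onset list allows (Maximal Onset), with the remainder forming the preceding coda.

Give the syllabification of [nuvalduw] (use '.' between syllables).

nu.val.duw

Nuclei (vowels): u, a, u → 3 syllables.
V1 /u/ – V2 /a/: just /v/ — single C goes to the following onset.
V2 /a/ – V3 /u/: /ld/ — longest licit onset from the right is /d/, leaving /l/ as coda.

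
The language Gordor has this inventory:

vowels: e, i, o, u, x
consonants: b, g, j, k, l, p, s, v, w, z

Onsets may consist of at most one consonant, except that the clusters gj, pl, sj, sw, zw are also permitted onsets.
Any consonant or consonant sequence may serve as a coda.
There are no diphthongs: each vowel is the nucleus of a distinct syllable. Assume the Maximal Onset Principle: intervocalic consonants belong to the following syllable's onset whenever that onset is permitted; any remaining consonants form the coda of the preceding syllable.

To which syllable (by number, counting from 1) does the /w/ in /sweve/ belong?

Vowels present: e, e; each is a nucleus, giving 2 syllables.
Between /e/ (V1) and /e/ (V2): /v/ → onset of the next syllable (single consonants are always licit onsets).
So the parse is swe.ve.
The /w/ is in the onset of syllable 1 (/swe/).

1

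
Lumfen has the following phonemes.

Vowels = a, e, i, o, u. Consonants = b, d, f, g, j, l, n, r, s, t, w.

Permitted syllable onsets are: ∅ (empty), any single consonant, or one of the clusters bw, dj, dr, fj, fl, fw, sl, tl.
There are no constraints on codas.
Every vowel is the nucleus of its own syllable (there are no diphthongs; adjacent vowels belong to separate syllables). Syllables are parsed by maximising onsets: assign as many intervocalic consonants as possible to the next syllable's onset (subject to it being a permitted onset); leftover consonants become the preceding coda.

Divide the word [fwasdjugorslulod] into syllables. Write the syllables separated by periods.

fwas.dju.gor.slu.lod

Nuclei (vowels): a, u, o, u, o → 5 syllables.
Between /a/ (V1) and /u/ (V2): /sdj/ — longest licit onset from the right is /dj/, leaving /s/ as coda.
Between /u/ (V2) and /o/ (V3): /g/ is a single consonant, so it becomes the next onset.
Between /o/ (V3) and /u/ (V4): /rsl/ — longest licit onset from the right is /sl/, leaving /r/ as coda.
Between /u/ (V4) and /o/ (V5): just /l/ — single C goes to the following onset.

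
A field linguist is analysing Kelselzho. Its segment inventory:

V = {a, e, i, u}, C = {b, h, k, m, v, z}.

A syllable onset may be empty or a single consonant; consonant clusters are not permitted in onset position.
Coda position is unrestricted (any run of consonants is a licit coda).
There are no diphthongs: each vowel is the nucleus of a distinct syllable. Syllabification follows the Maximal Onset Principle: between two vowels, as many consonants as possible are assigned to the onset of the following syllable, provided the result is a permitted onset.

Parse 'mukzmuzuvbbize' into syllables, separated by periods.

mukz.mu.zuvb.bi.ze

Vowels present: u, u, u, i, e; each is a nucleus, giving 5 syllables.
σ1/σ2 boundary: /kzm/; trying suffixes from longest down, /m/ is the first permitted one, so coda /kz/ | onset /m/.
σ2/σ3 boundary: /z/ is a single consonant, so it becomes the next onset.
σ3/σ4 boundary: /vbb/ — longest licit onset from the right is /b/, leaving /vb/ as coda.
σ4/σ5 boundary: /z/ is a single consonant, so it becomes the next onset.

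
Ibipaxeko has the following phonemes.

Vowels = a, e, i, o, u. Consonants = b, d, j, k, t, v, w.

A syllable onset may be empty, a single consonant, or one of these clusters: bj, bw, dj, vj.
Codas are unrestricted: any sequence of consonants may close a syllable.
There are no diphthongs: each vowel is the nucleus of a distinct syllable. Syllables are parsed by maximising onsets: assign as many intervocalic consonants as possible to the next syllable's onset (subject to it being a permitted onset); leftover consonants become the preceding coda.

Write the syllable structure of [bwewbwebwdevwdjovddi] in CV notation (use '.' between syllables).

CCVC.CCVCC.CVCC.CCVCC.CV

Nuclei (vowels): e, e, e, o, i → 5 syllables.
Between /e/ (V1) and /e/ (V2): /wbw/; trying suffixes from longest down, /bw/ is the first permitted one, so coda /w/ | onset /bw/.
Between /e/ (V2) and /e/ (V3): /bwd/; trying suffixes from longest down, /d/ is the first permitted one, so coda /bw/ | onset /d/.
Between /e/ (V3) and /o/ (V4): /vwdj/ splits as /vw/ + /dj/ (/dj/ is the longest suffix that is a licit onset).
Between /o/ (V4) and /i/ (V5): cluster /vdd/ — the longest permitted-onset suffix is /d/; onset = /d/, preceding coda = /vd/.
Putting it together: bwew.bwebw.devw.djovd.di.
Mapping each syllable to C/V: /bwew/ → CCVC, /bwebw/ → CCVCC, /devw/ → CVCC, /djovd/ → CCVCC, /di/ → CV.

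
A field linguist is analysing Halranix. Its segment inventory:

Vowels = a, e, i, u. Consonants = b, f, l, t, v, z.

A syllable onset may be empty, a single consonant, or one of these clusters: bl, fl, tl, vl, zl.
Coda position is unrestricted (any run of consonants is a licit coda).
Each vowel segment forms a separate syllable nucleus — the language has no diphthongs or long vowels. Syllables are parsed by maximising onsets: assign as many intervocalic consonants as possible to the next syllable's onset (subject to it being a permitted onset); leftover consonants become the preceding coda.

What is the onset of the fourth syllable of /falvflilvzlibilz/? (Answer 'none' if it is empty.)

b

Vowels present: a, i, i, i; each is a nucleus, giving 4 syllables.
V1 /a/ – V2 /i/: /lvfl/ — longest licit onset from the right is /fl/, leaving /lv/ as coda.
V2 /i/ – V3 /i/: /lvzl/; trying suffixes from longest down, /zl/ is the first permitted one, so coda /lv/ | onset /zl/.
V3 /i/ – V4 /i/: just /b/ — single C goes to the following onset.
So the parse is falv.flilv.zli.bilz.
Syllable 4 is /bilz/: onset /b/, nucleus /i/, coda /lz/.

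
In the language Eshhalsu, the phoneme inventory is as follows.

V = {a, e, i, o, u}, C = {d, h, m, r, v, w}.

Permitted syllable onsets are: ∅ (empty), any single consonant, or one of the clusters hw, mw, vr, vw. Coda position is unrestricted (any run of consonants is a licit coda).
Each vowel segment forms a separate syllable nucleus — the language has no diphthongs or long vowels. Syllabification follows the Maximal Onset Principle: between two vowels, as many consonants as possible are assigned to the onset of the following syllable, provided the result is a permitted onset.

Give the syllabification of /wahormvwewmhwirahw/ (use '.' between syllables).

wa.horm.vwewm.hwi.rahw

Nuclei (vowels): a, o, e, i, a → 5 syllables.
σ1/σ2 boundary: /h/ is a single consonant, so it becomes the next onset.
σ2/σ3 boundary: /rmvw/ — longest licit onset from the right is /vw/, leaving /rm/ as coda.
σ3/σ4 boundary: /wmhw/ — longest licit onset from the right is /hw/, leaving /wm/ as coda.
σ4/σ5 boundary: /r/ → onset of the next syllable (single consonants are always licit onsets).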